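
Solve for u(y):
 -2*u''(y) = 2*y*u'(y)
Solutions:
 u(y) = C1 + C2*erf(sqrt(2)*y/2)


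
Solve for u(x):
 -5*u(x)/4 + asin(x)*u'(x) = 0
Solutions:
 u(x) = C1*exp(5*Integral(1/asin(x), x)/4)


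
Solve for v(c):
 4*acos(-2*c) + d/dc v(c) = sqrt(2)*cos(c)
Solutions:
 v(c) = C1 - 4*c*acos(-2*c) - 2*sqrt(1 - 4*c^2) + sqrt(2)*sin(c)


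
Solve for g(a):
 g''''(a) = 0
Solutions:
 g(a) = C1 + C2*a + C3*a^2 + C4*a^3


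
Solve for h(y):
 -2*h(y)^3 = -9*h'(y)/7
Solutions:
 h(y) = -3*sqrt(2)*sqrt(-1/(C1 + 14*y))/2
 h(y) = 3*sqrt(2)*sqrt(-1/(C1 + 14*y))/2


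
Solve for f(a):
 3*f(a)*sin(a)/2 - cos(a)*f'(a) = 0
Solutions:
 f(a) = C1/cos(a)^(3/2)


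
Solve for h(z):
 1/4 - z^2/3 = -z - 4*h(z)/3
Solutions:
 h(z) = z^2/4 - 3*z/4 - 3/16


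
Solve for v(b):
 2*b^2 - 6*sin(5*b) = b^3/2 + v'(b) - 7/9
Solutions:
 v(b) = C1 - b^4/8 + 2*b^3/3 + 7*b/9 + 6*cos(5*b)/5


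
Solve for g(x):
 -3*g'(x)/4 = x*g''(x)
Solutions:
 g(x) = C1 + C2*x^(1/4)


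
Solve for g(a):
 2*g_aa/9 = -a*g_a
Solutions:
 g(a) = C1 + C2*erf(3*a/2)


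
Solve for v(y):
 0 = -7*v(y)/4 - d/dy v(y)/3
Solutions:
 v(y) = C1*exp(-21*y/4)


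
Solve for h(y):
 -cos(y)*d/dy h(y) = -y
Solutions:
 h(y) = C1 + Integral(y/cos(y), y)


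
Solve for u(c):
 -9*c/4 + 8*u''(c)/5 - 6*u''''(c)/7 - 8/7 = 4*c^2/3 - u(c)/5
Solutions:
 u(c) = C1*exp(-sqrt(30)*c*sqrt(28 + sqrt(994))/30) + C2*exp(sqrt(30)*c*sqrt(28 + sqrt(994))/30) + C3*sin(sqrt(30)*c*sqrt(-28 + sqrt(994))/30) + C4*cos(sqrt(30)*c*sqrt(-28 + sqrt(994))/30) + 20*c^2/3 + 45*c/4 - 2120/21


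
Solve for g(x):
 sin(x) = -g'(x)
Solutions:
 g(x) = C1 + cos(x)


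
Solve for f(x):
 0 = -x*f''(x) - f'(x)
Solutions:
 f(x) = C1 + C2*log(x)


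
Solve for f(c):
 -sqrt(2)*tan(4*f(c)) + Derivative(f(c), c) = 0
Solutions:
 f(c) = -asin(C1*exp(4*sqrt(2)*c))/4 + pi/4
 f(c) = asin(C1*exp(4*sqrt(2)*c))/4


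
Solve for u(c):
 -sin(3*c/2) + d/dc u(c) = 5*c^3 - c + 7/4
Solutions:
 u(c) = C1 + 5*c^4/4 - c^2/2 + 7*c/4 - 2*cos(3*c/2)/3


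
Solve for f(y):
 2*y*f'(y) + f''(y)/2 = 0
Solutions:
 f(y) = C1 + C2*erf(sqrt(2)*y)


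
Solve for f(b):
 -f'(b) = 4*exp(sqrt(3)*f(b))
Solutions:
 f(b) = sqrt(3)*(2*log(1/(C1 + 4*b)) - log(3))/6


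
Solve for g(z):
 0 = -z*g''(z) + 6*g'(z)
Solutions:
 g(z) = C1 + C2*z^7


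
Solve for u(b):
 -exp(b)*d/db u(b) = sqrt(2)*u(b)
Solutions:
 u(b) = C1*exp(sqrt(2)*exp(-b))


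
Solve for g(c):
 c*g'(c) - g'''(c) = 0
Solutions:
 g(c) = C1 + Integral(C2*airyai(c) + C3*airybi(c), c)


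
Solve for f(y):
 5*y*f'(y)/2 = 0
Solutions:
 f(y) = C1


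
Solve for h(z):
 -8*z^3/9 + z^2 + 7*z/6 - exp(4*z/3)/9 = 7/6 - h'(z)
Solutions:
 h(z) = C1 + 2*z^4/9 - z^3/3 - 7*z^2/12 + 7*z/6 + exp(4*z/3)/12


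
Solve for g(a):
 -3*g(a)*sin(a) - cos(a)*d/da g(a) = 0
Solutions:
 g(a) = C1*cos(a)^3


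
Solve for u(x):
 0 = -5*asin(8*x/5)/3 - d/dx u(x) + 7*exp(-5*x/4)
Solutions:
 u(x) = C1 - 5*x*asin(8*x/5)/3 - 5*sqrt(25 - 64*x^2)/24 - 28*exp(-5*x/4)/5


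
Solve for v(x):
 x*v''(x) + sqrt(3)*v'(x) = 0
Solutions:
 v(x) = C1 + C2*x^(1 - sqrt(3))


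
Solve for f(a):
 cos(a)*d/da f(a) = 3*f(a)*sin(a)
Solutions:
 f(a) = C1/cos(a)^3


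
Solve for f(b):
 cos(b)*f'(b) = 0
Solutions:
 f(b) = C1


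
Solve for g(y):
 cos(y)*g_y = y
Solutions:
 g(y) = C1 + Integral(y/cos(y), y)


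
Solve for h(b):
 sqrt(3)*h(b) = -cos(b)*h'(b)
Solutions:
 h(b) = C1*(sin(b) - 1)^(sqrt(3)/2)/(sin(b) + 1)^(sqrt(3)/2)


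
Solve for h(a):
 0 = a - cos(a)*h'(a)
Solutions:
 h(a) = C1 + Integral(a/cos(a), a)


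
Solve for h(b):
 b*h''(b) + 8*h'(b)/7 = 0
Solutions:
 h(b) = C1 + C2/b^(1/7)


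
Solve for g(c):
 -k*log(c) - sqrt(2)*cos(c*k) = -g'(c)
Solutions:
 g(c) = C1 + c*k*(log(c) - 1) + sqrt(2)*Piecewise((sin(c*k)/k, Ne(k, 0)), (c, True))


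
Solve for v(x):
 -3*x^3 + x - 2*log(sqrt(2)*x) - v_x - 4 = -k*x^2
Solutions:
 v(x) = C1 + k*x^3/3 - 3*x^4/4 + x^2/2 - 2*x*log(x) - 2*x - x*log(2)


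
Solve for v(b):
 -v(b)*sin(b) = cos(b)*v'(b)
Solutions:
 v(b) = C1*cos(b)


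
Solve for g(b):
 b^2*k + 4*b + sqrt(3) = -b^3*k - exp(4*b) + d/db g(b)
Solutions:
 g(b) = C1 + b^4*k/4 + b^3*k/3 + 2*b^2 + sqrt(3)*b + exp(4*b)/4


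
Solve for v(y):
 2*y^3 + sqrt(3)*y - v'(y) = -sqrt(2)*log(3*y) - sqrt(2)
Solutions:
 v(y) = C1 + y^4/2 + sqrt(3)*y^2/2 + sqrt(2)*y*log(y) + sqrt(2)*y*log(3)


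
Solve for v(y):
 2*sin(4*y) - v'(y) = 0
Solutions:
 v(y) = C1 - cos(4*y)/2


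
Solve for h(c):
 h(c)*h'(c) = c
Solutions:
 h(c) = -sqrt(C1 + c^2)
 h(c) = sqrt(C1 + c^2)


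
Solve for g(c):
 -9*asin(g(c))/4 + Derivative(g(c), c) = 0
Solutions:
 Integral(1/asin(_y), (_y, g(c))) = C1 + 9*c/4


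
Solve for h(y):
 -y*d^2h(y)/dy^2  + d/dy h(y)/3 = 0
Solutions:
 h(y) = C1 + C2*y^(4/3)


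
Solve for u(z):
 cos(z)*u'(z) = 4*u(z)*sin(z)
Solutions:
 u(z) = C1/cos(z)^4


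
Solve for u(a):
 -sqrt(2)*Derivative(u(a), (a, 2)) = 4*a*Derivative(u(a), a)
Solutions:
 u(a) = C1 + C2*erf(2^(1/4)*a)


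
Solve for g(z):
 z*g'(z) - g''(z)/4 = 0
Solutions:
 g(z) = C1 + C2*erfi(sqrt(2)*z)


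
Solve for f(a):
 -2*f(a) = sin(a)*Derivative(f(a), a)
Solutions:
 f(a) = C1*(cos(a) + 1)/(cos(a) - 1)


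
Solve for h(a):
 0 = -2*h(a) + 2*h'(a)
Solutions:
 h(a) = C1*exp(a)


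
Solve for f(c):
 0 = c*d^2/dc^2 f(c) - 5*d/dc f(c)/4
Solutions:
 f(c) = C1 + C2*c^(9/4)


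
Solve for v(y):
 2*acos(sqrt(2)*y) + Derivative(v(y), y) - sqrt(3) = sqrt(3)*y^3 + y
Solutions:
 v(y) = C1 + sqrt(3)*y^4/4 + y^2/2 - 2*y*acos(sqrt(2)*y) + sqrt(3)*y + sqrt(2)*sqrt(1 - 2*y^2)


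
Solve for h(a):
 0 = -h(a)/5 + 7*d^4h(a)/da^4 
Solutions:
 h(a) = C1*exp(-35^(3/4)*a/35) + C2*exp(35^(3/4)*a/35) + C3*sin(35^(3/4)*a/35) + C4*cos(35^(3/4)*a/35)


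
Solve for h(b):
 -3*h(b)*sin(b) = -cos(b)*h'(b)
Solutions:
 h(b) = C1/cos(b)^3


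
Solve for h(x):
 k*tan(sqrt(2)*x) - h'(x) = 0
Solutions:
 h(x) = C1 - sqrt(2)*k*log(cos(sqrt(2)*x))/2


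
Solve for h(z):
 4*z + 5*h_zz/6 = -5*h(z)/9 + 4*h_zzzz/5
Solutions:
 h(z) = C1*exp(-sqrt(15)*z*sqrt(5 + sqrt(89))/12) + C2*exp(sqrt(15)*z*sqrt(5 + sqrt(89))/12) + C3*sin(sqrt(15)*z*sqrt(-5 + sqrt(89))/12) + C4*cos(sqrt(15)*z*sqrt(-5 + sqrt(89))/12) - 36*z/5


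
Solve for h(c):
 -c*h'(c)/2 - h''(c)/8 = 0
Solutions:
 h(c) = C1 + C2*erf(sqrt(2)*c)


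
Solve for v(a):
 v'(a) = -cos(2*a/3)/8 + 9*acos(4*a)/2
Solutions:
 v(a) = C1 + 9*a*acos(4*a)/2 - 9*sqrt(1 - 16*a^2)/8 - 3*sin(2*a/3)/16


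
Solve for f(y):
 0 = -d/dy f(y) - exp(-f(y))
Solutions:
 f(y) = log(C1 - y)


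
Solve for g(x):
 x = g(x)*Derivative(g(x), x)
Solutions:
 g(x) = -sqrt(C1 + x^2)
 g(x) = sqrt(C1 + x^2)


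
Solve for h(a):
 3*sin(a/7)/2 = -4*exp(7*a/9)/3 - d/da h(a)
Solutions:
 h(a) = C1 - 12*exp(7*a/9)/7 + 21*cos(a/7)/2


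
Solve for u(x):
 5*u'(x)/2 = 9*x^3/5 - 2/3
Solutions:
 u(x) = C1 + 9*x^4/50 - 4*x/15


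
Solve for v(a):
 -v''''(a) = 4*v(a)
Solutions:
 v(a) = (C1*sin(a) + C2*cos(a))*exp(-a) + (C3*sin(a) + C4*cos(a))*exp(a)


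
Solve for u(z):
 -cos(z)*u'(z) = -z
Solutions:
 u(z) = C1 + Integral(z/cos(z), z)


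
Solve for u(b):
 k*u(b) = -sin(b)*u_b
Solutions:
 u(b) = C1*exp(k*(-log(cos(b) - 1) + log(cos(b) + 1))/2)


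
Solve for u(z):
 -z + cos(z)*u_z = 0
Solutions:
 u(z) = C1 + Integral(z/cos(z), z)


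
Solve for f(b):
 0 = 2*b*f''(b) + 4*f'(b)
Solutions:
 f(b) = C1 + C2/b


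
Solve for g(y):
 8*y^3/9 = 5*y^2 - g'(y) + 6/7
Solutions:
 g(y) = C1 - 2*y^4/9 + 5*y^3/3 + 6*y/7


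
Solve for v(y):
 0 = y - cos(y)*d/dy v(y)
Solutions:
 v(y) = C1 + Integral(y/cos(y), y)


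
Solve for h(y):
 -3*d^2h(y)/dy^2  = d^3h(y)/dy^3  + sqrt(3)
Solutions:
 h(y) = C1 + C2*y + C3*exp(-3*y) - sqrt(3)*y^2/6


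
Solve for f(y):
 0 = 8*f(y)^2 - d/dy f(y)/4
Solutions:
 f(y) = -1/(C1 + 32*y)


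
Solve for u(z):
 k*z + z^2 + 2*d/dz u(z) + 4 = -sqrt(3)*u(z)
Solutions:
 u(z) = C1*exp(-sqrt(3)*z/2) - sqrt(3)*k*z/3 + 2*k/3 - sqrt(3)*z^2/3 + 4*z/3 - 20*sqrt(3)/9


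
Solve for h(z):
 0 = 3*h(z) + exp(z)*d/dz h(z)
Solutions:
 h(z) = C1*exp(3*exp(-z))


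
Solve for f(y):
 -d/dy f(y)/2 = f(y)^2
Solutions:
 f(y) = 1/(C1 + 2*y)


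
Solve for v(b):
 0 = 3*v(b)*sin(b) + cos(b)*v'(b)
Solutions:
 v(b) = C1*cos(b)^3


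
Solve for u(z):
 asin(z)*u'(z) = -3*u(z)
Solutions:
 u(z) = C1*exp(-3*Integral(1/asin(z), z))


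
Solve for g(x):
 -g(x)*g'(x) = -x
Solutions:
 g(x) = -sqrt(C1 + x^2)
 g(x) = sqrt(C1 + x^2)


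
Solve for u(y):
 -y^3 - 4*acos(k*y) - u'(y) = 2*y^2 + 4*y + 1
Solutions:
 u(y) = C1 - y^4/4 - 2*y^3/3 - 2*y^2 - y - 4*Piecewise((y*acos(k*y) - sqrt(-k^2*y^2 + 1)/k, Ne(k, 0)), (pi*y/2, True))


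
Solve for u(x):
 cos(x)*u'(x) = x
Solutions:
 u(x) = C1 + Integral(x/cos(x), x)


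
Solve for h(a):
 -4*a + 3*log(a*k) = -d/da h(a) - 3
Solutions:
 h(a) = C1 + 2*a^2 - 3*a*log(a*k)


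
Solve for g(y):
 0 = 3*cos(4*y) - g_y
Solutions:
 g(y) = C1 + 3*sin(4*y)/4


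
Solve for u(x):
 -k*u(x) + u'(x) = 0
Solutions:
 u(x) = C1*exp(k*x)


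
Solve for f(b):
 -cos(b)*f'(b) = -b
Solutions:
 f(b) = C1 + Integral(b/cos(b), b)


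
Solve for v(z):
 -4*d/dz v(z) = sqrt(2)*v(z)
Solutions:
 v(z) = C1*exp(-sqrt(2)*z/4)


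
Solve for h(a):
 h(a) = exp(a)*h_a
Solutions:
 h(a) = C1*exp(-exp(-a))


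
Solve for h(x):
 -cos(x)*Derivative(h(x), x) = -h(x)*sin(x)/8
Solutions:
 h(x) = C1/cos(x)^(1/8)


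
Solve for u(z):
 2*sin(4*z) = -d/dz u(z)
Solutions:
 u(z) = C1 + cos(4*z)/2


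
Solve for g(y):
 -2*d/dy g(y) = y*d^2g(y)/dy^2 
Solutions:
 g(y) = C1 + C2/y


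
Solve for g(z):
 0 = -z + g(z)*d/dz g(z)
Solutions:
 g(z) = -sqrt(C1 + z^2)
 g(z) = sqrt(C1 + z^2)


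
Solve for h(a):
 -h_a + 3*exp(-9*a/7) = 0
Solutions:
 h(a) = C1 - 7*exp(-9*a/7)/3


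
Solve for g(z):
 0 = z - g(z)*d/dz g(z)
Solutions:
 g(z) = -sqrt(C1 + z^2)
 g(z) = sqrt(C1 + z^2)


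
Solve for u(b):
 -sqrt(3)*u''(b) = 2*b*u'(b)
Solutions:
 u(b) = C1 + C2*erf(3^(3/4)*b/3)


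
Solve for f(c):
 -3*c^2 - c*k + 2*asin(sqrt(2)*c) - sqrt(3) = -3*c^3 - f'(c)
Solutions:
 f(c) = C1 - 3*c^4/4 + c^3 + c^2*k/2 - 2*c*asin(sqrt(2)*c) + sqrt(3)*c - sqrt(2)*sqrt(1 - 2*c^2)


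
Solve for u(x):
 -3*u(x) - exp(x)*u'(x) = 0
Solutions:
 u(x) = C1*exp(3*exp(-x))


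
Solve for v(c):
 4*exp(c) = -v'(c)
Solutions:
 v(c) = C1 - 4*exp(c)


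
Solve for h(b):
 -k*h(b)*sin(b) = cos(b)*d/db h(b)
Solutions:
 h(b) = C1*exp(k*log(cos(b)))


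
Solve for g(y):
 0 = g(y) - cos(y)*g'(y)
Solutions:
 g(y) = C1*sqrt(sin(y) + 1)/sqrt(sin(y) - 1)


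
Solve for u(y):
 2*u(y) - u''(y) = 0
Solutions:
 u(y) = C1*exp(-sqrt(2)*y) + C2*exp(sqrt(2)*y)


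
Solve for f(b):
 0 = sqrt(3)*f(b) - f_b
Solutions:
 f(b) = C1*exp(sqrt(3)*b)


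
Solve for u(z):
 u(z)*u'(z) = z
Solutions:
 u(z) = -sqrt(C1 + z^2)
 u(z) = sqrt(C1 + z^2)


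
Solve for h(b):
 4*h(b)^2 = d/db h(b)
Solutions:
 h(b) = -1/(C1 + 4*b)


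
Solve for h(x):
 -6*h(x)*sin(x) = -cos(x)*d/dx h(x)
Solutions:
 h(x) = C1/cos(x)^6


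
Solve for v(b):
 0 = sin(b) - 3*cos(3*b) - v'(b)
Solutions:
 v(b) = C1 - sin(3*b) - cos(b)


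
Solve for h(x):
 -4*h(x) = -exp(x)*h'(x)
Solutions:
 h(x) = C1*exp(-4*exp(-x))


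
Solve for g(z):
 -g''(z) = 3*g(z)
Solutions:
 g(z) = C1*sin(sqrt(3)*z) + C2*cos(sqrt(3)*z)


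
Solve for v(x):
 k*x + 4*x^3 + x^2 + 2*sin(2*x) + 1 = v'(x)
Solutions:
 v(x) = C1 + k*x^2/2 + x^4 + x^3/3 + x - cos(2*x)


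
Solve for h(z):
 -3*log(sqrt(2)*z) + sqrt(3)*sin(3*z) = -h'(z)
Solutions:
 h(z) = C1 + 3*z*log(z) - 3*z + 3*z*log(2)/2 + sqrt(3)*cos(3*z)/3


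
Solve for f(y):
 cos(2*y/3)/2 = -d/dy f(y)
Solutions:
 f(y) = C1 - 3*sin(2*y/3)/4


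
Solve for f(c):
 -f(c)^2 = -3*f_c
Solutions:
 f(c) = -3/(C1 + c)


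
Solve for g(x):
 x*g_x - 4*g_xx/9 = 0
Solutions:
 g(x) = C1 + C2*erfi(3*sqrt(2)*x/4)


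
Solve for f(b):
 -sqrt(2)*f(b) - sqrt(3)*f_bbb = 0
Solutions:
 f(b) = C3*exp(-2^(1/6)*3^(5/6)*b/3) + (C1*sin(2^(1/6)*3^(1/3)*b/2) + C2*cos(2^(1/6)*3^(1/3)*b/2))*exp(2^(1/6)*3^(5/6)*b/6)


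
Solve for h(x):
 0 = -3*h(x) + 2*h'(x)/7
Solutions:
 h(x) = C1*exp(21*x/2)


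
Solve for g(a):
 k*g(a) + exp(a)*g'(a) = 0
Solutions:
 g(a) = C1*exp(k*exp(-a))


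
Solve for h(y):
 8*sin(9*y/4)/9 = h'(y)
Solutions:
 h(y) = C1 - 32*cos(9*y/4)/81


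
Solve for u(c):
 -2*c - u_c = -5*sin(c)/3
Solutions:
 u(c) = C1 - c^2 - 5*cos(c)/3


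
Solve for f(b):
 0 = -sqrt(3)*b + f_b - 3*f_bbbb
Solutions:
 f(b) = C1 + C4*exp(3^(2/3)*b/3) + sqrt(3)*b^2/2 + (C2*sin(3^(1/6)*b/2) + C3*cos(3^(1/6)*b/2))*exp(-3^(2/3)*b/6)


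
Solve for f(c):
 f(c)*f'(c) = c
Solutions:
 f(c) = -sqrt(C1 + c^2)
 f(c) = sqrt(C1 + c^2)


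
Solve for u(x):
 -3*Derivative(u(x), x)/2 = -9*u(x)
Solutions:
 u(x) = C1*exp(6*x)


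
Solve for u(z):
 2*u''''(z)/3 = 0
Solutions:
 u(z) = C1 + C2*z + C3*z^2 + C4*z^3


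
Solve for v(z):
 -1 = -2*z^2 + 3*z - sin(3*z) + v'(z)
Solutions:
 v(z) = C1 + 2*z^3/3 - 3*z^2/2 - z - cos(3*z)/3


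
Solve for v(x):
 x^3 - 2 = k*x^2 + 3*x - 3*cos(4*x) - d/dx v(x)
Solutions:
 v(x) = C1 + k*x^3/3 - x^4/4 + 3*x^2/2 + 2*x - 3*sin(4*x)/4


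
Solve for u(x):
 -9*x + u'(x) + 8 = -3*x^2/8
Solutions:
 u(x) = C1 - x^3/8 + 9*x^2/2 - 8*x


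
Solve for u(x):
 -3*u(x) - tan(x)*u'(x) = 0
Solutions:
 u(x) = C1/sin(x)^3


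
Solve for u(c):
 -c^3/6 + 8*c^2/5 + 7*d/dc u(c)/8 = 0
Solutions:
 u(c) = C1 + c^4/21 - 64*c^3/105


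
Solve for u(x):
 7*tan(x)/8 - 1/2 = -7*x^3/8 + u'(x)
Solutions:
 u(x) = C1 + 7*x^4/32 - x/2 - 7*log(cos(x))/8


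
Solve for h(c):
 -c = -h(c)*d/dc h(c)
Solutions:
 h(c) = -sqrt(C1 + c^2)
 h(c) = sqrt(C1 + c^2)


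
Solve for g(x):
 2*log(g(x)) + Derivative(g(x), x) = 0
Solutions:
 li(g(x)) = C1 - 2*x


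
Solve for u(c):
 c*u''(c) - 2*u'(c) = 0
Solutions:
 u(c) = C1 + C2*c^3


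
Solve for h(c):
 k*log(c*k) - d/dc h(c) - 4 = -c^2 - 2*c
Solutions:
 h(c) = C1 + c^3/3 + c^2 + c*k*log(c*k) + c*(-k - 4)


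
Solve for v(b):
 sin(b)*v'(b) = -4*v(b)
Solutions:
 v(b) = C1*(cos(b)^2 + 2*cos(b) + 1)/(cos(b)^2 - 2*cos(b) + 1)


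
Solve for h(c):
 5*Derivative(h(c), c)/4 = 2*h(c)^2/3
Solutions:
 h(c) = -15/(C1 + 8*c)


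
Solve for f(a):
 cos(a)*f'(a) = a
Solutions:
 f(a) = C1 + Integral(a/cos(a), a)


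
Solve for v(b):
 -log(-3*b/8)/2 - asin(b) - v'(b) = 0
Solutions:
 v(b) = C1 - b*log(-b)/2 - b*asin(b) - b*log(3) + b/2 + b*log(2) + b*log(6)/2 - sqrt(1 - b^2)


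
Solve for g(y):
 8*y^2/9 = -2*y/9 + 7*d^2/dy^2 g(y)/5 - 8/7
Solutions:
 g(y) = C1 + C2*y + 10*y^4/189 + 5*y^3/189 + 20*y^2/49


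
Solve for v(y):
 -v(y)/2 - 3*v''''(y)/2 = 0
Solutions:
 v(y) = (C1*sin(sqrt(2)*3^(3/4)*y/6) + C2*cos(sqrt(2)*3^(3/4)*y/6))*exp(-sqrt(2)*3^(3/4)*y/6) + (C3*sin(sqrt(2)*3^(3/4)*y/6) + C4*cos(sqrt(2)*3^(3/4)*y/6))*exp(sqrt(2)*3^(3/4)*y/6)


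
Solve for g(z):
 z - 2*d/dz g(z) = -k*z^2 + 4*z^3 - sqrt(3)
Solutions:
 g(z) = C1 + k*z^3/6 - z^4/2 + z^2/4 + sqrt(3)*z/2


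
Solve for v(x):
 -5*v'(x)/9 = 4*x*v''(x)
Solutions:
 v(x) = C1 + C2*x^(31/36)


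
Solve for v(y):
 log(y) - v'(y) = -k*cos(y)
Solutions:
 v(y) = C1 + k*sin(y) + y*log(y) - y


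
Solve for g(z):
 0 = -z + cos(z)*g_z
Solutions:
 g(z) = C1 + Integral(z/cos(z), z)


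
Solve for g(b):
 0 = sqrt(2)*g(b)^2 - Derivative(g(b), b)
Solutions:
 g(b) = -1/(C1 + sqrt(2)*b)


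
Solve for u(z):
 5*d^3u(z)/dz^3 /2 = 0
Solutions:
 u(z) = C1 + C2*z + C3*z^2


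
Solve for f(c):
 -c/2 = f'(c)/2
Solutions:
 f(c) = C1 - c^2/2


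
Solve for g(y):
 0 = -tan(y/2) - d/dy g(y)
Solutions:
 g(y) = C1 + 2*log(cos(y/2))


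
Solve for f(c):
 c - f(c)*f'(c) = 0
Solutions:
 f(c) = -sqrt(C1 + c^2)
 f(c) = sqrt(C1 + c^2)


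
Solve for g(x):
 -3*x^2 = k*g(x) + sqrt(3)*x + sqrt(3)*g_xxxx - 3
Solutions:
 g(x) = C1*exp(-3^(7/8)*x*(-k)^(1/4)/3) + C2*exp(3^(7/8)*x*(-k)^(1/4)/3) + C3*exp(-3^(7/8)*I*x*(-k)^(1/4)/3) + C4*exp(3^(7/8)*I*x*(-k)^(1/4)/3) - 3*x^2/k - sqrt(3)*x/k + 3/k


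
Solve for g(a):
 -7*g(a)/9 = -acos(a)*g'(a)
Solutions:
 g(a) = C1*exp(7*Integral(1/acos(a), a)/9)


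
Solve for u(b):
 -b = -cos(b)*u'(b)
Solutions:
 u(b) = C1 + Integral(b/cos(b), b)


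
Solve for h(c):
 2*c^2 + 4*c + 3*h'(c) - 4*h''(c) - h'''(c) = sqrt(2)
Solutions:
 h(c) = C1 + C2*exp(c*(-2 + sqrt(7))) + C3*exp(-c*(2 + sqrt(7))) - 2*c^3/9 - 14*c^2/9 - 124*c/27 + sqrt(2)*c/3


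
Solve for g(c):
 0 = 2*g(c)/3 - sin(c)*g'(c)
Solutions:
 g(c) = C1*(cos(c) - 1)^(1/3)/(cos(c) + 1)^(1/3)


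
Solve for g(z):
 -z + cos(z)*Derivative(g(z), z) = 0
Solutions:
 g(z) = C1 + Integral(z/cos(z), z)


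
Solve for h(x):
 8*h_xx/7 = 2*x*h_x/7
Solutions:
 h(x) = C1 + C2*erfi(sqrt(2)*x/4)


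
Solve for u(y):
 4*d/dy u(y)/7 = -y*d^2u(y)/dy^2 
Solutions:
 u(y) = C1 + C2*y^(3/7)


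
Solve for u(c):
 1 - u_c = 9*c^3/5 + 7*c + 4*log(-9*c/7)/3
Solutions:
 u(c) = C1 - 9*c^4/20 - 7*c^2/2 - 4*c*log(-c)/3 + c*(-3*log(3) + log(21)/3 + log(7) + 7/3)


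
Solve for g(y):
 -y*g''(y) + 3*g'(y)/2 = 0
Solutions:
 g(y) = C1 + C2*y^(5/2)


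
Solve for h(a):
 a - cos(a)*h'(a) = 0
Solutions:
 h(a) = C1 + Integral(a/cos(a), a)


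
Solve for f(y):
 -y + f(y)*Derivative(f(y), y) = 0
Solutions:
 f(y) = -sqrt(C1 + y^2)
 f(y) = sqrt(C1 + y^2)


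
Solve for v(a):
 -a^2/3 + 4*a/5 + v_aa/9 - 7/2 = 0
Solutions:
 v(a) = C1 + C2*a + a^4/4 - 6*a^3/5 + 63*a^2/4


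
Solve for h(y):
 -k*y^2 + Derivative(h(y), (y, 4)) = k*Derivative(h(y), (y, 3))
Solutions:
 h(y) = C1 + C2*y + C3*y^2 + C4*exp(k*y) - y^5/60 - y^4/(12*k) - y^3/(3*k^2)


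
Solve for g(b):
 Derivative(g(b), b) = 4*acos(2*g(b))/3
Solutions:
 Integral(1/acos(2*_y), (_y, g(b))) = C1 + 4*b/3


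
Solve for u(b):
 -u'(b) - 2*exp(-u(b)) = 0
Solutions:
 u(b) = log(C1 - 2*b)


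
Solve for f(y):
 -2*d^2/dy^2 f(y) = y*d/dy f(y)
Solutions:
 f(y) = C1 + C2*erf(y/2)


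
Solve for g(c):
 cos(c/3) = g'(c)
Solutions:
 g(c) = C1 + 3*sin(c/3)


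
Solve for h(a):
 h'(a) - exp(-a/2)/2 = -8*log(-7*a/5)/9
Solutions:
 h(a) = C1 - 8*a*log(-a)/9 + 8*a*(-log(7) + 1 + log(5))/9 - exp(-a/2)


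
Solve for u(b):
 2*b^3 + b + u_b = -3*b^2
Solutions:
 u(b) = C1 - b^4/2 - b^3 - b^2/2


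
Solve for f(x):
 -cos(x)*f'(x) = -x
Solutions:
 f(x) = C1 + Integral(x/cos(x), x)


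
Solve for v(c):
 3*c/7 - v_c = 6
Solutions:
 v(c) = C1 + 3*c^2/14 - 6*c


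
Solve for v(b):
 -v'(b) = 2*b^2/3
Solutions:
 v(b) = C1 - 2*b^3/9


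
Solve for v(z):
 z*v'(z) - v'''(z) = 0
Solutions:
 v(z) = C1 + Integral(C2*airyai(z) + C3*airybi(z), z)


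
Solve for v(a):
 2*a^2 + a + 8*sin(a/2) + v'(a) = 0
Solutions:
 v(a) = C1 - 2*a^3/3 - a^2/2 + 16*cos(a/2)


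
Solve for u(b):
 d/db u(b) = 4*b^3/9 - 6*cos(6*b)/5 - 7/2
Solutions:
 u(b) = C1 + b^4/9 - 7*b/2 - sin(6*b)/5


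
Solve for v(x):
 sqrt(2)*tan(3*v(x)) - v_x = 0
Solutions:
 v(x) = -asin(C1*exp(3*sqrt(2)*x))/3 + pi/3
 v(x) = asin(C1*exp(3*sqrt(2)*x))/3


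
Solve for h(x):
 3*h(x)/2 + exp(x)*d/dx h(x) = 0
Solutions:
 h(x) = C1*exp(3*exp(-x)/2)


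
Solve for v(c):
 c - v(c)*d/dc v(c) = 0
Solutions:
 v(c) = -sqrt(C1 + c^2)
 v(c) = sqrt(C1 + c^2)


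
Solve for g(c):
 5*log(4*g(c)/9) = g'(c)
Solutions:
 -Integral(1/(log(_y) - 2*log(3) + 2*log(2)), (_y, g(c)))/5 = C1 - c


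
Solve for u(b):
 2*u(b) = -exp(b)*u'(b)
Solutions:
 u(b) = C1*exp(2*exp(-b))


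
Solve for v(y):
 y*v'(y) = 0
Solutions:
 v(y) = C1


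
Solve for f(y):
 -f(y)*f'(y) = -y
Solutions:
 f(y) = -sqrt(C1 + y^2)
 f(y) = sqrt(C1 + y^2)


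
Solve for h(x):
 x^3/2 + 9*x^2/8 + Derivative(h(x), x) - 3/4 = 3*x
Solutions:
 h(x) = C1 - x^4/8 - 3*x^3/8 + 3*x^2/2 + 3*x/4


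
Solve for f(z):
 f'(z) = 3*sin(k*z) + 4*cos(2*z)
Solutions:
 f(z) = C1 + 2*sin(2*z) - 3*cos(k*z)/k


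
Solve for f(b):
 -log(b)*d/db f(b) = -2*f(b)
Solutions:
 f(b) = C1*exp(2*li(b))


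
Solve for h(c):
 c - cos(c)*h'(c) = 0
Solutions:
 h(c) = C1 + Integral(c/cos(c), c)


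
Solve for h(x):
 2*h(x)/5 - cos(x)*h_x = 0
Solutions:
 h(x) = C1*(sin(x) + 1)^(1/5)/(sin(x) - 1)^(1/5)


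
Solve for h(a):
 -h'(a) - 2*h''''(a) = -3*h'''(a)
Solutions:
 h(a) = C1 + C4*exp(-a/2) + (C2 + C3*a)*exp(a)


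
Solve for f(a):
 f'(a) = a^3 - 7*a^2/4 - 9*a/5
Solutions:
 f(a) = C1 + a^4/4 - 7*a^3/12 - 9*a^2/10


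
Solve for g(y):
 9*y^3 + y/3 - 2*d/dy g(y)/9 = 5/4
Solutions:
 g(y) = C1 + 81*y^4/8 + 3*y^2/4 - 45*y/8


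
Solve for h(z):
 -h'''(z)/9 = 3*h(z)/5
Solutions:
 h(z) = C3*exp(-3*5^(2/3)*z/5) + (C1*sin(3*sqrt(3)*5^(2/3)*z/10) + C2*cos(3*sqrt(3)*5^(2/3)*z/10))*exp(3*5^(2/3)*z/10)


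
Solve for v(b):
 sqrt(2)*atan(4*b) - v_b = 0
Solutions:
 v(b) = C1 + sqrt(2)*(b*atan(4*b) - log(16*b^2 + 1)/8)


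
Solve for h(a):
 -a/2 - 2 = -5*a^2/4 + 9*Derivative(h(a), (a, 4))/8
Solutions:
 h(a) = C1 + C2*a + C3*a^2 + C4*a^3 + a^6/324 - a^5/270 - 2*a^4/27


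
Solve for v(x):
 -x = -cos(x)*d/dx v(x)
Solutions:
 v(x) = C1 + Integral(x/cos(x), x)


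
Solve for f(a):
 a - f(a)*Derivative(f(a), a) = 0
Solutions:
 f(a) = -sqrt(C1 + a^2)
 f(a) = sqrt(C1 + a^2)


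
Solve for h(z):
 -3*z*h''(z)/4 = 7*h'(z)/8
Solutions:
 h(z) = C1 + C2/z^(1/6)


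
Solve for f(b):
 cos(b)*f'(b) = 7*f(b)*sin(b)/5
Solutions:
 f(b) = C1/cos(b)^(7/5)


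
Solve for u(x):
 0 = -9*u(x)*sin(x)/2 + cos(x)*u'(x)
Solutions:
 u(x) = C1/cos(x)^(9/2)


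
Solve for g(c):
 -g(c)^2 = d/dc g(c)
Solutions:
 g(c) = 1/(C1 + c)


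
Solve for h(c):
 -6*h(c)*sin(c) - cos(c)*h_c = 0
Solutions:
 h(c) = C1*cos(c)^6


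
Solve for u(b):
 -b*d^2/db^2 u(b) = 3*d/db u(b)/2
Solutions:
 u(b) = C1 + C2/sqrt(b)


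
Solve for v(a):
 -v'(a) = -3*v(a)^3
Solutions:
 v(a) = -sqrt(2)*sqrt(-1/(C1 + 3*a))/2
 v(a) = sqrt(2)*sqrt(-1/(C1 + 3*a))/2


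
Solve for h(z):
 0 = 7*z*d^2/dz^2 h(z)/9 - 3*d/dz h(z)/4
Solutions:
 h(z) = C1 + C2*z^(55/28)


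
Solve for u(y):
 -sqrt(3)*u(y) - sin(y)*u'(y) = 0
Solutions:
 u(y) = C1*(cos(y) + 1)^(sqrt(3)/2)/(cos(y) - 1)^(sqrt(3)/2)


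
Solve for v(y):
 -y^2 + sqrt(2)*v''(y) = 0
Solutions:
 v(y) = C1 + C2*y + sqrt(2)*y^4/24


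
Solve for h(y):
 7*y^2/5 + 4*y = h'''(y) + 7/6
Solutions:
 h(y) = C1 + C2*y + C3*y^2 + 7*y^5/300 + y^4/6 - 7*y^3/36


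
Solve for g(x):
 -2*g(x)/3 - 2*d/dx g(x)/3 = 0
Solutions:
 g(x) = C1*exp(-x)


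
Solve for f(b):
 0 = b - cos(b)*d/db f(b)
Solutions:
 f(b) = C1 + Integral(b/cos(b), b)


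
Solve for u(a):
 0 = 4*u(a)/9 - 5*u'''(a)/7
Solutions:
 u(a) = C3*exp(2100^(1/3)*a/15) + (C1*sin(3^(5/6)*700^(1/3)*a/30) + C2*cos(3^(5/6)*700^(1/3)*a/30))*exp(-2100^(1/3)*a/30)


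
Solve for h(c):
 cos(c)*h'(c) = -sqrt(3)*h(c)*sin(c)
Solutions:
 h(c) = C1*cos(c)^(sqrt(3))


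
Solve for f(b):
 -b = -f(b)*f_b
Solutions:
 f(b) = -sqrt(C1 + b^2)
 f(b) = sqrt(C1 + b^2)


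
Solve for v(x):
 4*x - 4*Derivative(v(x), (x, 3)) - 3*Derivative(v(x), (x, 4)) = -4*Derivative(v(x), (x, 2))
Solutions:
 v(x) = C1 + C2*x + C3*exp(-2*x) + C4*exp(2*x/3) - x^3/6 - x^2/2


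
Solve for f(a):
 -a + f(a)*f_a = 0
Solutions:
 f(a) = -sqrt(C1 + a^2)
 f(a) = sqrt(C1 + a^2)


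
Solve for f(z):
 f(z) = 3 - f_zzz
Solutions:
 f(z) = C3*exp(-z) + (C1*sin(sqrt(3)*z/2) + C2*cos(sqrt(3)*z/2))*exp(z/2) + 3


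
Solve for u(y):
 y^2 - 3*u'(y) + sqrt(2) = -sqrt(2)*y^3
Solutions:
 u(y) = C1 + sqrt(2)*y^4/12 + y^3/9 + sqrt(2)*y/3


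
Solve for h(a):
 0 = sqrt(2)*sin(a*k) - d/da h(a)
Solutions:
 h(a) = C1 - sqrt(2)*cos(a*k)/k


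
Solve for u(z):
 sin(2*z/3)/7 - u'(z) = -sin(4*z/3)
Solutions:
 u(z) = C1 - 3*cos(2*z/3)/14 - 3*cos(4*z/3)/4


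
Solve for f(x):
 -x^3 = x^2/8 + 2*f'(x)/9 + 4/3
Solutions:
 f(x) = C1 - 9*x^4/8 - 3*x^3/16 - 6*x


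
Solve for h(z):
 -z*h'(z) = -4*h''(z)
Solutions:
 h(z) = C1 + C2*erfi(sqrt(2)*z/4)


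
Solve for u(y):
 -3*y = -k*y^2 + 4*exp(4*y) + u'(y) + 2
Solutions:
 u(y) = C1 + k*y^3/3 - 3*y^2/2 - 2*y - exp(4*y)


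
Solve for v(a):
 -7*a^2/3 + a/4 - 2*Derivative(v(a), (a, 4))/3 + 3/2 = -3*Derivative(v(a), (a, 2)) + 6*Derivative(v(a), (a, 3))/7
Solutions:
 v(a) = C1 + C2*a + C3*exp(3*a*(-3 + sqrt(107))/14) + C4*exp(-3*a*(3 + sqrt(107))/14) + 7*a^4/108 + 13*a^3/216 - 29*a^2/1134


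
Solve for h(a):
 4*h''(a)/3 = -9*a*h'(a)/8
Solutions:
 h(a) = C1 + C2*erf(3*sqrt(3)*a/8)


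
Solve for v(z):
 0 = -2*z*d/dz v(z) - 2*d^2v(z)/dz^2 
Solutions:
 v(z) = C1 + C2*erf(sqrt(2)*z/2)


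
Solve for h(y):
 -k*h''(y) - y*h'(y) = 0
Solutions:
 h(y) = C1 + C2*sqrt(k)*erf(sqrt(2)*y*sqrt(1/k)/2)


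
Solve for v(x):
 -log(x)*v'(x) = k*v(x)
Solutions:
 v(x) = C1*exp(-k*li(x))


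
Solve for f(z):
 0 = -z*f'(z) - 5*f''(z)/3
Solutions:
 f(z) = C1 + C2*erf(sqrt(30)*z/10)


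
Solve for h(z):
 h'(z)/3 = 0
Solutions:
 h(z) = C1


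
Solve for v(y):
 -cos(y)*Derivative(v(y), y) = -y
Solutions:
 v(y) = C1 + Integral(y/cos(y), y)


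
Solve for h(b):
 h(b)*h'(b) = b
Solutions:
 h(b) = -sqrt(C1 + b^2)
 h(b) = sqrt(C1 + b^2)


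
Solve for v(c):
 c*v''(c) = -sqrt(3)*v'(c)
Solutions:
 v(c) = C1 + C2*c^(1 - sqrt(3))


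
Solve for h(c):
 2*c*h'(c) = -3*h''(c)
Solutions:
 h(c) = C1 + C2*erf(sqrt(3)*c/3)


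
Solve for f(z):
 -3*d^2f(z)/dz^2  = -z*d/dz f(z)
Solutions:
 f(z) = C1 + C2*erfi(sqrt(6)*z/6)


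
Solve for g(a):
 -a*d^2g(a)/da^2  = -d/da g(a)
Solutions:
 g(a) = C1 + C2*a^2


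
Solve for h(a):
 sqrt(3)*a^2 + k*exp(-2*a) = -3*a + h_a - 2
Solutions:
 h(a) = C1 + sqrt(3)*a^3/3 + 3*a^2/2 + 2*a - k*exp(-2*a)/2


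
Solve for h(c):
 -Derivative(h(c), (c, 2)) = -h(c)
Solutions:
 h(c) = C1*exp(-c) + C2*exp(c)


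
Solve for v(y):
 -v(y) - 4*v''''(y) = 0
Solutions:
 v(y) = (C1*sin(y/2) + C2*cos(y/2))*exp(-y/2) + (C3*sin(y/2) + C4*cos(y/2))*exp(y/2)


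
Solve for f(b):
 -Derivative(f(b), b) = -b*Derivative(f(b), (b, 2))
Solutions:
 f(b) = C1 + C2*b^2


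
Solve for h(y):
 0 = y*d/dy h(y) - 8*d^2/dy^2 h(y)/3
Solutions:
 h(y) = C1 + C2*erfi(sqrt(3)*y/4)


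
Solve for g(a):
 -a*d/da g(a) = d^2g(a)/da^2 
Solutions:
 g(a) = C1 + C2*erf(sqrt(2)*a/2)


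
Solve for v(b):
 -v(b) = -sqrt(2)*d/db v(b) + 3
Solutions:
 v(b) = C1*exp(sqrt(2)*b/2) - 3


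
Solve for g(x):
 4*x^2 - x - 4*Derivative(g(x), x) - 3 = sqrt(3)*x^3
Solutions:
 g(x) = C1 - sqrt(3)*x^4/16 + x^3/3 - x^2/8 - 3*x/4


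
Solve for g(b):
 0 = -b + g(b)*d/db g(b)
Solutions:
 g(b) = -sqrt(C1 + b^2)
 g(b) = sqrt(C1 + b^2)


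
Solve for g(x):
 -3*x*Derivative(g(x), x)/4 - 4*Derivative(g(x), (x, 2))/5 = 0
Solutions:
 g(x) = C1 + C2*erf(sqrt(30)*x/8)


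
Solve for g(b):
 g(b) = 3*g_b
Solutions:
 g(b) = C1*exp(b/3)


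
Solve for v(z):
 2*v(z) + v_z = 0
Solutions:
 v(z) = C1*exp(-2*z)


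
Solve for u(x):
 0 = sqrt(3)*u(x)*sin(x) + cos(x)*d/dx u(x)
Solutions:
 u(x) = C1*cos(x)^(sqrt(3))


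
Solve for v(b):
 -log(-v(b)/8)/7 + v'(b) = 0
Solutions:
 -7*Integral(1/(log(-_y) - 3*log(2)), (_y, v(b))) = C1 - b


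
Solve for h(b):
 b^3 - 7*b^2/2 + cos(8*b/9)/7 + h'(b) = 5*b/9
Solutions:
 h(b) = C1 - b^4/4 + 7*b^3/6 + 5*b^2/18 - 9*sin(8*b/9)/56


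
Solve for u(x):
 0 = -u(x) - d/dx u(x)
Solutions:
 u(x) = C1*exp(-x)


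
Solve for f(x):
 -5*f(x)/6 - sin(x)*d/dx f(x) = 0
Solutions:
 f(x) = C1*(cos(x) + 1)^(5/12)/(cos(x) - 1)^(5/12)


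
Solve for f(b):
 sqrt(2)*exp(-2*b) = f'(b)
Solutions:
 f(b) = C1 - sqrt(2)*exp(-2*b)/2


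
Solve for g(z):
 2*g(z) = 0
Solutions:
 g(z) = 0


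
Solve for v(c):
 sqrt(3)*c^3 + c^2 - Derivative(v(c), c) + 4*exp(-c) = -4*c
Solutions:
 v(c) = C1 + sqrt(3)*c^4/4 + c^3/3 + 2*c^2 - 4*exp(-c)


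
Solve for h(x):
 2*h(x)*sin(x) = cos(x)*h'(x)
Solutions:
 h(x) = C1/cos(x)^2


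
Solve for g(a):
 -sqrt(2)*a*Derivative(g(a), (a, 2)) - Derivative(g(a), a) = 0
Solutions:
 g(a) = C1 + C2*a^(1 - sqrt(2)/2)


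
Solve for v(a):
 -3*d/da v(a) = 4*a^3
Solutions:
 v(a) = C1 - a^4/3


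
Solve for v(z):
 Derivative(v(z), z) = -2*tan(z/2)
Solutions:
 v(z) = C1 + 4*log(cos(z/2))


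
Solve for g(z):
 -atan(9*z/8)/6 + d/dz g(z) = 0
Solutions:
 g(z) = C1 + z*atan(9*z/8)/6 - 2*log(81*z^2 + 64)/27


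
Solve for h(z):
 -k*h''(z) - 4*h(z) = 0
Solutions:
 h(z) = C1*exp(-2*z*sqrt(-1/k)) + C2*exp(2*z*sqrt(-1/k))


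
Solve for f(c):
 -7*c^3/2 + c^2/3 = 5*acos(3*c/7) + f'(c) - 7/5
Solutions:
 f(c) = C1 - 7*c^4/8 + c^3/9 - 5*c*acos(3*c/7) + 7*c/5 + 5*sqrt(49 - 9*c^2)/3


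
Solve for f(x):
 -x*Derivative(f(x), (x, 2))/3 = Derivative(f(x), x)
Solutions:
 f(x) = C1 + C2/x^2


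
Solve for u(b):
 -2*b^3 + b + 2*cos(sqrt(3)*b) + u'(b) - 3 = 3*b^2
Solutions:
 u(b) = C1 + b^4/2 + b^3 - b^2/2 + 3*b - 2*sqrt(3)*sin(sqrt(3)*b)/3


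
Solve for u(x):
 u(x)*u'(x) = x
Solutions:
 u(x) = -sqrt(C1 + x^2)
 u(x) = sqrt(C1 + x^2)


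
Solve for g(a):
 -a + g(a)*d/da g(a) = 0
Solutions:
 g(a) = -sqrt(C1 + a^2)
 g(a) = sqrt(C1 + a^2)


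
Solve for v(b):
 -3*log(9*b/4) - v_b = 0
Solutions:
 v(b) = C1 - 3*b*log(b) + b*log(64/729) + 3*b


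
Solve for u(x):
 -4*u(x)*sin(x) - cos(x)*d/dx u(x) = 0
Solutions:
 u(x) = C1*cos(x)^4


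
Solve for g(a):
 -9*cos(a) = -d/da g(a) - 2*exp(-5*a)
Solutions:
 g(a) = C1 + 9*sin(a) + 2*exp(-5*a)/5


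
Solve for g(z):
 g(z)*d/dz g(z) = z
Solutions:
 g(z) = -sqrt(C1 + z^2)
 g(z) = sqrt(C1 + z^2)


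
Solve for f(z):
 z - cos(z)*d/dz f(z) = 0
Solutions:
 f(z) = C1 + Integral(z/cos(z), z)


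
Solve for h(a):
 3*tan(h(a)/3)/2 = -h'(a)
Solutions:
 h(a) = -3*asin(C1*exp(-a/2)) + 3*pi
 h(a) = 3*asin(C1*exp(-a/2))


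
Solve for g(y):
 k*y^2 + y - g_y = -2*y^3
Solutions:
 g(y) = C1 + k*y^3/3 + y^4/2 + y^2/2


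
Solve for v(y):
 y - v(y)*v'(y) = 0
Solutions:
 v(y) = -sqrt(C1 + y^2)
 v(y) = sqrt(C1 + y^2)


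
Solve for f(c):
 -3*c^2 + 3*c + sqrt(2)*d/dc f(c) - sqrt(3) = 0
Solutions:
 f(c) = C1 + sqrt(2)*c^3/2 - 3*sqrt(2)*c^2/4 + sqrt(6)*c/2


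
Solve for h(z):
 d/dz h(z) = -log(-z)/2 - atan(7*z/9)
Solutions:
 h(z) = C1 - z*log(-z)/2 - z*atan(7*z/9) + z/2 + 9*log(49*z^2 + 81)/14


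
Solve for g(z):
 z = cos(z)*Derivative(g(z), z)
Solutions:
 g(z) = C1 + Integral(z/cos(z), z)


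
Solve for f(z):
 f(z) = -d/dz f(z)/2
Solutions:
 f(z) = C1*exp(-2*z)


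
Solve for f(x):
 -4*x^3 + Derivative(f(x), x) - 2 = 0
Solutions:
 f(x) = C1 + x^4 + 2*x


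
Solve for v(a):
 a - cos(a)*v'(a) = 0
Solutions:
 v(a) = C1 + Integral(a/cos(a), a)


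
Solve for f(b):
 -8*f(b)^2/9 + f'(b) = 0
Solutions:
 f(b) = -9/(C1 + 8*b)


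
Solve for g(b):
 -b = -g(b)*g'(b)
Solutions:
 g(b) = -sqrt(C1 + b^2)
 g(b) = sqrt(C1 + b^2)


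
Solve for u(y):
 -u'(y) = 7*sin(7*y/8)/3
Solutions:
 u(y) = C1 + 8*cos(7*y/8)/3


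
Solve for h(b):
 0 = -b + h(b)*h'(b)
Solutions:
 h(b) = -sqrt(C1 + b^2)
 h(b) = sqrt(C1 + b^2)


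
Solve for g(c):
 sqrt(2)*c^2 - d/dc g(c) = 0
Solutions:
 g(c) = C1 + sqrt(2)*c^3/3


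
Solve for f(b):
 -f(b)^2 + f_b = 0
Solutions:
 f(b) = -1/(C1 + b)


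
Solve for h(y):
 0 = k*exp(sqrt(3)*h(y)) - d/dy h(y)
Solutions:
 h(y) = sqrt(3)*(2*log(-1/(C1 + k*y)) - log(3))/6


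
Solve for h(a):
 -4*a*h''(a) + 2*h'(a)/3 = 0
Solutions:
 h(a) = C1 + C2*a^(7/6)


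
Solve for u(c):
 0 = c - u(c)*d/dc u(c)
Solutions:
 u(c) = -sqrt(C1 + c^2)
 u(c) = sqrt(C1 + c^2)


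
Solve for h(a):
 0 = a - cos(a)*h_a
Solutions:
 h(a) = C1 + Integral(a/cos(a), a)


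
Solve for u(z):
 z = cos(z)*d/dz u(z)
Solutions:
 u(z) = C1 + Integral(z/cos(z), z)


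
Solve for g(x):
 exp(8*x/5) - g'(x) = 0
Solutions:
 g(x) = C1 + 5*exp(8*x/5)/8


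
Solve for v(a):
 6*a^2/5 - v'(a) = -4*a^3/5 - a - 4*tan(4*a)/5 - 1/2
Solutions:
 v(a) = C1 + a^4/5 + 2*a^3/5 + a^2/2 + a/2 - log(cos(4*a))/5


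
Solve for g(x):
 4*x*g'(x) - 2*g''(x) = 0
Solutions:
 g(x) = C1 + C2*erfi(x)


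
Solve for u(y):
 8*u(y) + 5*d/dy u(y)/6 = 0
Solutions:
 u(y) = C1*exp(-48*y/5)


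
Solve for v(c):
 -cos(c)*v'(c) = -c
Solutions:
 v(c) = C1 + Integral(c/cos(c), c)


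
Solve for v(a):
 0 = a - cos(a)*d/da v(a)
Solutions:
 v(a) = C1 + Integral(a/cos(a), a)


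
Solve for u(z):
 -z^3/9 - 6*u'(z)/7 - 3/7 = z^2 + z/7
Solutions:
 u(z) = C1 - 7*z^4/216 - 7*z^3/18 - z^2/12 - z/2


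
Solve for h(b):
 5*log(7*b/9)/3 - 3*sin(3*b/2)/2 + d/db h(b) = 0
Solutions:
 h(b) = C1 - 5*b*log(b)/3 - 2*b*log(7) + b*log(21)/3 + 5*b/3 + 3*b*log(3) - cos(3*b/2)


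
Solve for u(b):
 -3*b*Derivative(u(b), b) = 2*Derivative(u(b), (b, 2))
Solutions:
 u(b) = C1 + C2*erf(sqrt(3)*b/2)


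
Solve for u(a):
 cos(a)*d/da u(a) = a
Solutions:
 u(a) = C1 + Integral(a/cos(a), a)


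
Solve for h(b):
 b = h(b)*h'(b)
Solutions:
 h(b) = -sqrt(C1 + b^2)
 h(b) = sqrt(C1 + b^2)


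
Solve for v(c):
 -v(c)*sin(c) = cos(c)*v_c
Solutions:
 v(c) = C1*cos(c)


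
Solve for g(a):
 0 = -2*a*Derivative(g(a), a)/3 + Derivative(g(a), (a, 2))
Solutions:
 g(a) = C1 + C2*erfi(sqrt(3)*a/3)


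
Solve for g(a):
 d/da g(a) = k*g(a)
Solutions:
 g(a) = C1*exp(a*k)


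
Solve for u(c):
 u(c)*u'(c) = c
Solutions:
 u(c) = -sqrt(C1 + c^2)
 u(c) = sqrt(C1 + c^2)


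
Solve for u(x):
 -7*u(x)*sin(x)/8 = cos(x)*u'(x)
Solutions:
 u(x) = C1*cos(x)^(7/8)


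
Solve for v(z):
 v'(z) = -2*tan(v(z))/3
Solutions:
 v(z) = pi - asin(C1*exp(-2*z/3))
 v(z) = asin(C1*exp(-2*z/3))


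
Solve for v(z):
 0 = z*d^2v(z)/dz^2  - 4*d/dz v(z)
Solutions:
 v(z) = C1 + C2*z^5


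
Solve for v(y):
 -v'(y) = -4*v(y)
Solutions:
 v(y) = C1*exp(4*y)


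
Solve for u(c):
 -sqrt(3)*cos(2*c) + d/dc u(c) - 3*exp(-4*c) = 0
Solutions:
 u(c) = C1 + sqrt(3)*sin(2*c)/2 - 3*exp(-4*c)/4


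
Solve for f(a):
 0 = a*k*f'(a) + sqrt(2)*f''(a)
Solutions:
 f(a) = Piecewise((-2^(3/4)*sqrt(pi)*C1*erf(2^(1/4)*a*sqrt(k)/2)/(2*sqrt(k)) - C2, (k > 0) | (k < 0)), (-C1*a - C2, True))


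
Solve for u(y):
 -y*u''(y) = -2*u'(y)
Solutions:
 u(y) = C1 + C2*y^3


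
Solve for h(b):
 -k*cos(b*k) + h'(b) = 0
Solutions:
 h(b) = C1 + sin(b*k)


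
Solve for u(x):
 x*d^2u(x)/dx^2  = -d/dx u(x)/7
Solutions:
 u(x) = C1 + C2*x^(6/7)


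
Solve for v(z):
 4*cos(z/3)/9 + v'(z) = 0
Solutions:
 v(z) = C1 - 4*sin(z/3)/3


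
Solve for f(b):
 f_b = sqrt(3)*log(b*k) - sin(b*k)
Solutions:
 f(b) = C1 + sqrt(3)*b*(log(b*k) - 1) - Piecewise((-cos(b*k)/k, Ne(k, 0)), (0, True))


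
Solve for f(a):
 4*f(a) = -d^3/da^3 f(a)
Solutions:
 f(a) = C3*exp(-2^(2/3)*a) + (C1*sin(2^(2/3)*sqrt(3)*a/2) + C2*cos(2^(2/3)*sqrt(3)*a/2))*exp(2^(2/3)*a/2)


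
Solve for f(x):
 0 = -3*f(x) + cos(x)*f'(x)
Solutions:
 f(x) = C1*(sin(x) + 1)^(3/2)/(sin(x) - 1)^(3/2)


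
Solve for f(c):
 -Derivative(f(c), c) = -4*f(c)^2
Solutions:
 f(c) = -1/(C1 + 4*c)


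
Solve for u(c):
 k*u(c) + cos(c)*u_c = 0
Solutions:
 u(c) = C1*exp(k*(log(sin(c) - 1) - log(sin(c) + 1))/2)


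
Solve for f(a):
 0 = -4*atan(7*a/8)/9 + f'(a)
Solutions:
 f(a) = C1 + 4*a*atan(7*a/8)/9 - 16*log(49*a^2 + 64)/63


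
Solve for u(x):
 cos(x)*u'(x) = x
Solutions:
 u(x) = C1 + Integral(x/cos(x), x)


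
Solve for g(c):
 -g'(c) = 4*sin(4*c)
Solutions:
 g(c) = C1 + cos(4*c)


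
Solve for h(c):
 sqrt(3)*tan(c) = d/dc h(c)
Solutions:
 h(c) = C1 - sqrt(3)*log(cos(c))


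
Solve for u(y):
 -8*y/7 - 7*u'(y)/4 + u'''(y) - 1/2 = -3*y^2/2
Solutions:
 u(y) = C1 + C2*exp(-sqrt(7)*y/2) + C3*exp(sqrt(7)*y/2) + 2*y^3/7 - 16*y^2/49 + 34*y/49


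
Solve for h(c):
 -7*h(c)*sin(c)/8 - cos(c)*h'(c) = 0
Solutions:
 h(c) = C1*cos(c)^(7/8)


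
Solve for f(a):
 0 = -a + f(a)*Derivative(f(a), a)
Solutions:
 f(a) = -sqrt(C1 + a^2)
 f(a) = sqrt(C1 + a^2)


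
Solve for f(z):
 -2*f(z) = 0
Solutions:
 f(z) = 0


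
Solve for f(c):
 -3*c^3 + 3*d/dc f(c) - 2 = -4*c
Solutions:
 f(c) = C1 + c^4/4 - 2*c^2/3 + 2*c/3


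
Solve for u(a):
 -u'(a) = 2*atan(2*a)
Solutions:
 u(a) = C1 - 2*a*atan(2*a) + log(4*a^2 + 1)/2


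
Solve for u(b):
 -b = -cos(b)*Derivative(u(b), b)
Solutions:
 u(b) = C1 + Integral(b/cos(b), b)


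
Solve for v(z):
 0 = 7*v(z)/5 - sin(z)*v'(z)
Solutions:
 v(z) = C1*(cos(z) - 1)^(7/10)/(cos(z) + 1)^(7/10)


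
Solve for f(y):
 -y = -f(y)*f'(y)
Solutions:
 f(y) = -sqrt(C1 + y^2)
 f(y) = sqrt(C1 + y^2)


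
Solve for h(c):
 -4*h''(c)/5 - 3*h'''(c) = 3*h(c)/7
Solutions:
 h(c) = C1*exp(c*(-112 + 224*14^(1/3)/(135*sqrt(464585) + 92021)^(1/3) + 14^(2/3)*(135*sqrt(464585) + 92021)^(1/3))/1260)*sin(14^(1/3)*sqrt(3)*c*(-14^(1/3)*(135*sqrt(464585) + 92021)^(1/3) + 224/(135*sqrt(464585) + 92021)^(1/3))/1260) + C2*exp(c*(-112 + 224*14^(1/3)/(135*sqrt(464585) + 92021)^(1/3) + 14^(2/3)*(135*sqrt(464585) + 92021)^(1/3))/1260)*cos(14^(1/3)*sqrt(3)*c*(-14^(1/3)*(135*sqrt(464585) + 92021)^(1/3) + 224/(135*sqrt(464585) + 92021)^(1/3))/1260) + C3*exp(-c*(224*14^(1/3)/(135*sqrt(464585) + 92021)^(1/3) + 56 + 14^(2/3)*(135*sqrt(464585) + 92021)^(1/3))/630)


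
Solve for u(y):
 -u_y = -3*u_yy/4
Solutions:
 u(y) = C1 + C2*exp(4*y/3)


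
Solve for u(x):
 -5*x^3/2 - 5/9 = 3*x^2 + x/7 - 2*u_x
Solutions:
 u(x) = C1 + 5*x^4/16 + x^3/2 + x^2/28 + 5*x/18


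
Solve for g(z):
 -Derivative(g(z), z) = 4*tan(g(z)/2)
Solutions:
 g(z) = -2*asin(C1*exp(-2*z)) + 2*pi
 g(z) = 2*asin(C1*exp(-2*z))


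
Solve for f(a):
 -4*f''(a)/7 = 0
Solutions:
 f(a) = C1 + C2*a


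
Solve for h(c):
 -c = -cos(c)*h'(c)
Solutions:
 h(c) = C1 + Integral(c/cos(c), c)


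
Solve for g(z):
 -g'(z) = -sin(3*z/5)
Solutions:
 g(z) = C1 - 5*cos(3*z/5)/3


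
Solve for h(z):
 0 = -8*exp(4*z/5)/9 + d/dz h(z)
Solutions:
 h(z) = C1 + 10*exp(4*z/5)/9


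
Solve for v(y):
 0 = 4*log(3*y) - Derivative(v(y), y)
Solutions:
 v(y) = C1 + 4*y*log(y) - 4*y + y*log(81)


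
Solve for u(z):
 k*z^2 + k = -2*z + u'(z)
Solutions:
 u(z) = C1 + k*z^3/3 + k*z + z^2


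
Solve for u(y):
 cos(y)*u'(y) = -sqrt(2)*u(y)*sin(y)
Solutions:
 u(y) = C1*cos(y)^(sqrt(2))


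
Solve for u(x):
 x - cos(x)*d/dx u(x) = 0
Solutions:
 u(x) = C1 + Integral(x/cos(x), x)


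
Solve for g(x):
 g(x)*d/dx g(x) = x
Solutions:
 g(x) = -sqrt(C1 + x^2)
 g(x) = sqrt(C1 + x^2)


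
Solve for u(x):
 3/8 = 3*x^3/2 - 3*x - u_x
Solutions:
 u(x) = C1 + 3*x^4/8 - 3*x^2/2 - 3*x/8


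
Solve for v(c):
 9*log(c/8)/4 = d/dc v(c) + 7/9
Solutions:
 v(c) = C1 + 9*c*log(c)/4 - 27*c*log(2)/4 - 109*c/36


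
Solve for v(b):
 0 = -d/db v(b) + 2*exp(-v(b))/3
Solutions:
 v(b) = log(C1 + 2*b/3)
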